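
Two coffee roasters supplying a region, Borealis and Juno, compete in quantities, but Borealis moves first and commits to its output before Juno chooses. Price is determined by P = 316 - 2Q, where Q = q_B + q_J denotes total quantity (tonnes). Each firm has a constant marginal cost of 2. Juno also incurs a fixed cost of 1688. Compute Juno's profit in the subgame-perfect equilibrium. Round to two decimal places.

The follower Juno best-responds to any q_B: π_J = (316 - 2Q)q_J - 2q_J.
Setting the follower's marginal profit to zero, 314 - 2q_B - 4q_J = 0, i.e. q_J = (314 - 2q_B)/4.
Borealis substitutes q_J(q_B) into its own profit: π_B = q_B(316 - 2q_B - (314 - 2q_B)/2) - 2q_B = (159 - q_B)q_B - 2q_B.
Maximising: ∂π_B/∂q_B = 157 - 2q_B = 0, giving q_B = 157/2.
Then q_J = (314 - 2·(157/2))/4 = 157/4.
Price P = 316 - 2·(471/4) = 161/2.
Juno's profit: (161/2 - 2)·(157/4) - 1688 = 1393.1250.

1393.13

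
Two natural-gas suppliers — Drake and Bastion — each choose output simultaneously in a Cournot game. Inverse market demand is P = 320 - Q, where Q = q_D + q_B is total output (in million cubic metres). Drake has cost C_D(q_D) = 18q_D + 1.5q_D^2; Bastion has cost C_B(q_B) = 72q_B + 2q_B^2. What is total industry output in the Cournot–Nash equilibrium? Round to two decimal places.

Drake's profit: π_D = (320 - Q)q_D - (18q_D + (3/2)q_D²). Setting ∂π_D/∂q_D = 0: 302 - 5q_D - (q_B) = 0.
Bastion's profit: π_B = (320 - Q)q_B - (72q_B + 2q_B²). Setting ∂π_B/∂q_B = 0: 248 - 6q_B - (q_D) = 0.
Best responses: q_D = (302 - q_B)/5, q_B = (248 - q_D)/6.
Solving the pair: q_D = 1564/29, q_B = 938/29.
Total output Q = 1564/29 + 938/29 = 86.2759.

86.28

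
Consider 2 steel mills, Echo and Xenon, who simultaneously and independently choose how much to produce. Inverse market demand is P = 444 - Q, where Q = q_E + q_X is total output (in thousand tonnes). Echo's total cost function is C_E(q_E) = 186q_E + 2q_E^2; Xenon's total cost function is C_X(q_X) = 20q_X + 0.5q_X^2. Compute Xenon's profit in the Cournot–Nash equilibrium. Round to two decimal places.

Echo's profit: π_E = (444 - Q)q_E - (186q_E + 2q_E²). Setting ∂π_E/∂q_E = 0: 258 - 6q_E - (q_X) = 0.
Xenon's profit: π_X = (444 - Q)q_X - (20q_X + (1/2)q_X²). Setting ∂π_X/∂q_X = 0: 424 - 3q_X - (q_E) = 0.
Best responses: q_E = (258 - q_X)/6, q_X = (424 - q_E)/3.
Substituting one into the other gives q_E = 350/17 and q_X = 134.4706.
Price P = 444 - 155.0588 = 288.9412.
Xenon's profit: 288.9412·134.4706 - 20·134.4706 - (1/2)·134.4706² = 27123.5087.

27123.51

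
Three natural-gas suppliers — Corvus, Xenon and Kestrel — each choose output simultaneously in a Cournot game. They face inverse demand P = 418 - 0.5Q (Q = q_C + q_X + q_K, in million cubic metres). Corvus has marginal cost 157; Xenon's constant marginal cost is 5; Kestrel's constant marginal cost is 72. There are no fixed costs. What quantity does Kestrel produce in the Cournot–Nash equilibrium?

Corvus's profit: π_C = (418 - 0.5Q)q_C - (157q_C). Setting ∂π_C/∂q_C = 0: 261 - q_C - (1/2)(q_X + q_K) = 0.
Xenon's first-order condition: 413 - q_X - (1/2)(q_C + q_K) = 0.
Kestrel's profit: π_K = (418 - 0.5Q)q_K - (72q_K). Setting ∂π_K/∂q_K = 0: 346 - q_K - (1/2)(q_C + q_X) = 0.
Adding the 3 first-order conditions: 1020 − 2Q = 0, so Q = 510.
Back-substituting: q_C = (261 − 255)/(1/2) = 12, q_X = (413 − 255)/(1/2) = 316, q_K = (346 − 255)/(1/2) = 182.

182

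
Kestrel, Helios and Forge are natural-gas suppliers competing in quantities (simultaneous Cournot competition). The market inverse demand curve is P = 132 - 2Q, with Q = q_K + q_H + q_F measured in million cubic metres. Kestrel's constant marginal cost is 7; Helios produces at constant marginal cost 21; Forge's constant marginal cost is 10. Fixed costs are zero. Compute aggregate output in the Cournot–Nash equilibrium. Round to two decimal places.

Kestrel's profit: π_K = (132 - 2Q)q_K - (7q_K). Setting ∂π_K/∂q_K = 0: 125 - 4q_K - 2(q_H + q_F) = 0.
Helios's profit: π_H = (132 - 2Q)q_H - (21q_H). Setting ∂π_H/∂q_H = 0: 111 - 4q_H - 2(q_K + q_F) = 0.
Forge's first-order condition: 122 - 4q_F - 2(q_K + q_H) = 0.
Summing all 3 equations gives 358 − 8Q = 0, hence Q = 179/4.
Back-substituting: q_K = (125 − 179/2)/2 = 71/4, q_H = (111 − 179/2)/2 = 43/4, q_F = (122 − 179/2)/2 = 65/4.
Total output Q = 71/4 + 43/4 + 65/4 = 179/4.

44.75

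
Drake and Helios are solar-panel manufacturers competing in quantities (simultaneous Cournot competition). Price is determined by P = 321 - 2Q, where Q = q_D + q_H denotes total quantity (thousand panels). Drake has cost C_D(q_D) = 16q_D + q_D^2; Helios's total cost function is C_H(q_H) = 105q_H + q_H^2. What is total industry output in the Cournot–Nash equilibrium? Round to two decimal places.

Drake's profit: π_D = (321 - 2Q)q_D - (16q_D + q_D²). Setting ∂π_D/∂q_D = 0: 305 - 6q_D - 2(q_H) = 0.
Helios's profit: π_H = (321 - 2Q)q_H - (105q_H + q_H²). Setting ∂π_H/∂q_H = 0: 216 - 6q_H - 2(q_D) = 0.
Best responses: q_D = (305 - 2q_H)/6, q_H = (216 - 2q_D)/6.
Substituting one into the other gives q_D = 699/16 and q_H = 343/16.
Total output Q = 699/16 + 343/16 = 521/8.

65.13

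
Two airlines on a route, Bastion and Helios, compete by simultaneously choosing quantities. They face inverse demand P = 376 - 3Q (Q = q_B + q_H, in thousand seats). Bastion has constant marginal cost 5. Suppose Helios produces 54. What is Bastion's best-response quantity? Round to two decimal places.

With the rival's output fixed at 54, Bastion's profit is π_B = (376 - 3·54 - 3q_B)q_B - (5q_B) = (214 - 3q_B)q_B - (5q_B).
∂π_B/∂q_B = 209 - 6q_B = 0, so q_B = 209/6.

34.83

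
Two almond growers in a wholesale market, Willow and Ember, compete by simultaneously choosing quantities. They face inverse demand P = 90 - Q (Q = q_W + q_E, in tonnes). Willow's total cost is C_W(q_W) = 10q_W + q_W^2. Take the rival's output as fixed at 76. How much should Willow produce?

1

With the rival's output fixed at 76, Willow's profit is π_W = (90 - 76 - q_W)q_W - (10q_W + q_W²) = (14 - q_W)q_W - (10q_W + q_W²).
∂π_W/∂q_W = 4 - 4q_W = 0, so q_W = 1.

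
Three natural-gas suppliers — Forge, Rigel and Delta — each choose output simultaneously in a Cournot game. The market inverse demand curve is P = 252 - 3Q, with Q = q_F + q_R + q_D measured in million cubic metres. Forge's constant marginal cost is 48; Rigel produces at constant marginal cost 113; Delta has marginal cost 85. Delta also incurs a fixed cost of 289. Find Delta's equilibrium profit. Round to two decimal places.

231.08

Forge's profit: π_F = (252 - 3Q)q_F - (48q_F). Setting ∂π_F/∂q_F = 0: 204 - 6q_F - 3(q_R + q_D) = 0.
Rigel's first-order condition: 139 - 6q_R - 3(q_F + q_D) = 0.
Delta's first-order condition: 167 - 6q_D - 3(q_F + q_R) = 0.
Adding the 3 first-order conditions: 510 − 12Q = 0, so Q = 85/2.
Back-substituting: q_F = (204 − 255/2)/3 = 51/2, q_R = (139 − 255/2)/3 = 23/6, q_D = (167 − 255/2)/3 = 79/6.
Price P = 252 - 3·(85/2) = 249/2.
Delta's profit: (249/2 - 85)·(79/6) - 289 = 231.0833.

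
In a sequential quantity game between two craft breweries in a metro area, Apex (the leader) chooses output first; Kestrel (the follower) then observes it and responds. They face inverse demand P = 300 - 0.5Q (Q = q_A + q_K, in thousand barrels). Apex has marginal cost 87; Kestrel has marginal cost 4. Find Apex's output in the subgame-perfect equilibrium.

The follower Kestrel best-responds to any q_A: π_K = (300 - 0.5Q)q_K - 4q_K.
Follower FOC: 296 - (1/2)q_A - q_K = 0, so q_K(q_A) = (296 - (1/2)q_A).
Apex substitutes q_K(q_A) into its own profit: π_A = q_A(300 - (1/2)q_A - (296 - (1/2)q_A)/2) - 87q_A = (152 - (1/4)q_A)q_A - 87q_A.
The leader's first-order condition 65 - (1/2)q_A = 0 yields q_A = 130.
Then q_K = (296 - (1/2)·130) = 231.

130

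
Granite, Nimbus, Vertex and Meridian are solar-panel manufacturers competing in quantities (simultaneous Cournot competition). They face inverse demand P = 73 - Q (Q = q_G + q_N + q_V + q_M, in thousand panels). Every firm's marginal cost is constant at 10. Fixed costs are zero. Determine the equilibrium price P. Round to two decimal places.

A representative firm's profit is π_i = q_i(73 - Q) - 10q_i.
Setting ∂π_i/∂q_i = 0 with rivals' quantities fixed: 63 - 2q_i - Σ_{j≠i} q_j = 0.
By symmetry each firm produces the same amount; substituting Σ_{j≠i} q_j = 3q_i yields q_i = 63/5.
Total output Q = 252/5, so price P = 73 - 252/5 = 113/5.

22.60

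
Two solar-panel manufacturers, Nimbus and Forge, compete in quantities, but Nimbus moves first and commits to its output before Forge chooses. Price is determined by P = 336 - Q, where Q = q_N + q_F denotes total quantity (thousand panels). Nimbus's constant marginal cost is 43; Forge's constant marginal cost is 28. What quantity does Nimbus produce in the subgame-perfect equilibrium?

139

Solve by backward induction. Given q_N, the follower Forge maximises π_F = (336 - q_N - q_F)q_F - 28q_F.
∂π_F/∂q_F = 308 - q_N - 2q_F = 0 gives the reaction function q_F = (308 - q_N)/2.
Nimbus substitutes q_F(q_N) into its own profit: π_N = q_N(336 - q_N - (308 - q_N)/2) - 43q_N = (182 - (1/2)q_N)q_N - 43q_N.
Leader FOC: 139 - q_N = 0, so q_N = 139.
Then q_F = (308 - 139)/2 = 169/2.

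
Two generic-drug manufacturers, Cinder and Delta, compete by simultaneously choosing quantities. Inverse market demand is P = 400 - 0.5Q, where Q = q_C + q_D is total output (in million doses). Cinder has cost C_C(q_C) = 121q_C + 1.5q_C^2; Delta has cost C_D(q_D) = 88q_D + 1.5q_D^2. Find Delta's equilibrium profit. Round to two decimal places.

9906.96

Cinder's profit: π_C = (400 - 0.5Q)q_C - (121q_C + (3/2)q_C²). Setting ∂π_C/∂q_C = 0: 279 - 4q_C - (1/2)(q_D) = 0.
Delta's first-order condition: 312 - 4q_D - (1/2)(q_C) = 0.
Rearranging gives the reaction functions q_C = (279 - (1/2)q_D)/4 and q_D = (312 - (1/2)q_C)/4.
Solving the pair: q_C = 1280/21, q_D = 1478/21.
Price P = 400 - (1/2)·(394/3) = 1003/3.
Delta's profit: (1003/3)·(1478/21) - 88·(1478/21) - (3/2)(1478/21)² = 9906.9569.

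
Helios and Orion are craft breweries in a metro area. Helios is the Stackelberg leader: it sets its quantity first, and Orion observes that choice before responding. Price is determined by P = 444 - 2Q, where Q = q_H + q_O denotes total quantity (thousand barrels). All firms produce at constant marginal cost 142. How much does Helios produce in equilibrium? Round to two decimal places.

Solve by backward induction. Given q_H, the follower Orion maximises π_O = (444 - 2q_H - 2q_O)q_O - 142q_O.
Follower FOC: 302 - 2q_H - 4q_O = 0, so q_O(q_H) = (302 - 2q_H)/4.
The leader anticipates this reaction. Substituting into P = 444 - 2Q gives P = 293 - q_H, so π_H = (293 - q_H)q_H - 142q_H.
Leader FOC: 151 - 2q_H = 0, so q_H = 151/2.
Then q_O = (302 - 2·(151/2))/4 = 151/4.

75.50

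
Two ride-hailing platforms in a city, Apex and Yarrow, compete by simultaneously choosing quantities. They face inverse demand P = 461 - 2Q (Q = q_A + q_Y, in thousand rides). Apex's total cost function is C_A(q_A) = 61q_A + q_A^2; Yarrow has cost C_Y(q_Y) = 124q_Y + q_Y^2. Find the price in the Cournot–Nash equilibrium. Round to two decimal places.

276.75

Apex's profit: π_A = (461 - 2Q)q_A - (61q_A + q_A²). Setting ∂π_A/∂q_A = 0: 400 - 6q_A - 2(q_Y) = 0.
Yarrow's first-order condition: 337 - 6q_Y - 2(q_A) = 0.
So q_A = (400 - 2q_Y)/6 and q_Y = (337 - 2q_A)/6.
Substituting one into the other gives q_A = 863/16 and q_Y = 611/16.
Total output Q = 737/8, so price P = 461 - 2·(737/8) = 1107/4.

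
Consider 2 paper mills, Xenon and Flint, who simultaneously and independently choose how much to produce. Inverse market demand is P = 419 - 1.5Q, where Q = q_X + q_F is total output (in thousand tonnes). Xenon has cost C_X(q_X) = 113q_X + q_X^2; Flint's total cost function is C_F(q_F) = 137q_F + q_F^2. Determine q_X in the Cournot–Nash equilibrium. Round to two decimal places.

Xenon's profit: π_X = (419 - 1.5Q)q_X - (113q_X + q_X²). Setting ∂π_X/∂q_X = 0: 306 - 5q_X - (3/2)(q_F) = 0.
Flint's profit: π_F = (419 - 1.5Q)q_F - (137q_F + q_F²). Setting ∂π_F/∂q_F = 0: 282 - 5q_F - (3/2)(q_X) = 0.
So q_X = (306 - (3/2)q_F)/5 and q_F = (282 - (3/2)q_X)/5.
Substituting one into the other gives q_X = 48.6593 and q_F = 41.8022.

48.66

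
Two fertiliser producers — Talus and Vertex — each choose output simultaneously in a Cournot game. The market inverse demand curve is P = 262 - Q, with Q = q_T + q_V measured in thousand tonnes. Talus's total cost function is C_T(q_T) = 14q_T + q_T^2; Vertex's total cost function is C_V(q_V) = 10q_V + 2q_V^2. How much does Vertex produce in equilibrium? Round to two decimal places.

33.04

Talus's profit: π_T = (262 - Q)q_T - (14q_T + q_T²). Setting ∂π_T/∂q_T = 0: 248 - 4q_T - (q_V) = 0.
Vertex's profit: π_V = (262 - Q)q_V - (10q_V + 2q_V²). Setting ∂π_V/∂q_V = 0: 252 - 6q_V - (q_T) = 0.
Rearranging gives the reaction functions q_T = (248 - q_V)/4 and q_V = (252 - q_T)/6.
Substituting one into the other gives q_T = 1236/23 and q_V = 760/23.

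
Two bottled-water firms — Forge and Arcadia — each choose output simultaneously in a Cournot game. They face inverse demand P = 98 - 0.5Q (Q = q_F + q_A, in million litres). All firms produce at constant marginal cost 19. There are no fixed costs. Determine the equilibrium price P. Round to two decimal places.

45.33

Each firm earns π_i = (98 - 0.5Q)q_i - 19q_i.
Setting ∂π_i/∂q_i = 0 with rivals' quantities fixed: 79 - q_i - (1/2)q_j = 0.
By symmetry each firm produces the same amount; substituting q_j = q_i yields q_i = 79/(3/2) = 158/3.
Total output Q = 316/3, so price P = 98 - (1/2)·(316/3) = 136/3.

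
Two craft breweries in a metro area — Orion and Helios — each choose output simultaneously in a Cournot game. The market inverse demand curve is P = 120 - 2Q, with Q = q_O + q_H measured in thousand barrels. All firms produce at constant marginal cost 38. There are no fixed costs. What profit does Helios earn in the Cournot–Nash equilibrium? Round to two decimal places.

Each firm earns π_i = (120 - 2Q)q_i - 38q_i.
First-order condition (treating rivals' output as given): 82 - 4q_i - 2q_j = 0.
By symmetry each firm produces the same amount; substituting q_j = q_i yields q_i = 82/6 = 41/3.
Price P = 120 - 2·(82/3) = 196/3.
Helios's profit: (196/3 - 38)·(41/3) = 373.5556.

373.56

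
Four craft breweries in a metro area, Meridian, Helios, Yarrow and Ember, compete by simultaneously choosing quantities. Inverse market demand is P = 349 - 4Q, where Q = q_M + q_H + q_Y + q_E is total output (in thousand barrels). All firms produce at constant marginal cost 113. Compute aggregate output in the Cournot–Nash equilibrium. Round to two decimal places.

A representative firm's profit is π_i = q_i(349 - 4Q) - 113q_i.
First-order condition (treating rivals' output as given): 236 - 8q_i - 4·Σ_{j≠i} q_j = 0.
With identical firms every q_j equals q_i, so Σ_{j≠i} q_j = 3q_i and 236 = 20q_i, giving q_i = 59/5.
Total output Q = 59/5 + 59/5 + 59/5 + 59/5 = 236/5.

47.20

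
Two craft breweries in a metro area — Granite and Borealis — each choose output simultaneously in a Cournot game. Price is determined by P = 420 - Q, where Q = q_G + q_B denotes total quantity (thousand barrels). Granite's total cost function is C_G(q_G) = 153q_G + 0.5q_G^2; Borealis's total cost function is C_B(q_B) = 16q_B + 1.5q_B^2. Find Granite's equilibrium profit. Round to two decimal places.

6633.38

Granite's profit: π_G = (420 - Q)q_G - (153q_G + (1/2)q_G²). Setting ∂π_G/∂q_G = 0: 267 - 3q_G - (q_B) = 0.
Borealis's first-order condition: 404 - 5q_B - (q_G) = 0.
So q_G = (267 - q_B)/3 and q_B = (404 - q_G)/5.
Solving the pair: q_G = 133/2, q_B = 135/2.
Price P = 420 - 134 = 286.
Granite's profit: 286·(133/2) - 153·(133/2) - (1/2)(133/2)² = 6633.3750.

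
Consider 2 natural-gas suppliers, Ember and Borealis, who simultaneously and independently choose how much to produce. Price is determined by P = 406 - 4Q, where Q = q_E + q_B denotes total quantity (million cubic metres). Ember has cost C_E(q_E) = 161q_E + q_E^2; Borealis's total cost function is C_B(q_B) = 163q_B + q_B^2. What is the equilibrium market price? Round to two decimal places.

Ember's profit: π_E = (406 - 4Q)q_E - (161q_E + q_E²). Setting ∂π_E/∂q_E = 0: 245 - 10q_E - 4(q_B) = 0.
Borealis's profit: π_B = (406 - 4Q)q_B - (163q_B + q_B²). Setting ∂π_B/∂q_B = 0: 243 - 10q_B - 4(q_E) = 0.
Best responses: q_E = (245 - 4q_B)/10, q_B = (243 - 4q_E)/10.
Solving the pair: q_E = 739/42, q_B = 725/42.
Total output Q = 244/7, so price P = 406 - 4·(244/7) = 1866/7.

266.57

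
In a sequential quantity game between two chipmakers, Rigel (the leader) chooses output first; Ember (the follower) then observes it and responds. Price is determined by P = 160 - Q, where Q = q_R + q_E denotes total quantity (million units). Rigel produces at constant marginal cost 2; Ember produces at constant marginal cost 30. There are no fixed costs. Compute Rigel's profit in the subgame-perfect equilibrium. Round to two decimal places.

Solve by backward induction. Given q_R, the follower Ember maximises π_E = (160 - q_R - q_E)q_E - 30q_E.
Setting the follower's marginal profit to zero, 130 - q_R - 2q_E = 0, i.e. q_E = (130 - q_R)/2.
The leader anticipates this reaction. Substituting into P = 160 - Q gives P = 95 - (1/2)q_R, so π_R = (95 - (1/2)q_R)q_R - 2q_R.
The leader's first-order condition 93 - q_R = 0 yields q_R = 93.
Then q_E = (130 - 93)/2 = 37/2.
Price P = 160 - 223/2 = 97/2.
Rigel's profit: (97/2 - 2)·93 = 4324.5000.

4324.50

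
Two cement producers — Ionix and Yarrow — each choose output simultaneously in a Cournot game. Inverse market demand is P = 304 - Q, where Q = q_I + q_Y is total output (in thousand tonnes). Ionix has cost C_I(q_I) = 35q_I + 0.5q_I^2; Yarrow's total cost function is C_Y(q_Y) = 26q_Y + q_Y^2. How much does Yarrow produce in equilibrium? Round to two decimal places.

Ionix's profit: π_I = (304 - Q)q_I - (35q_I + (1/2)q_I²). Setting ∂π_I/∂q_I = 0: 269 - 3q_I - (q_Y) = 0.
Yarrow's first-order condition: 278 - 4q_Y - (q_I) = 0.
So q_I = (269 - q_Y)/3 and q_Y = (278 - q_I)/4.
Substituting one into the other gives q_I = 798/11 and q_Y = 565/11.

51.36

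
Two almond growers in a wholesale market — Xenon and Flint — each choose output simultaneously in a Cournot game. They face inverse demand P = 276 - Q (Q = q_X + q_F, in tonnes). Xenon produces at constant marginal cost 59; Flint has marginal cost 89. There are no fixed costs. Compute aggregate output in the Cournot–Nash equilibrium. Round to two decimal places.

134.67

Xenon's profit: π_X = (276 - Q)q_X - (59q_X). Setting ∂π_X/∂q_X = 0: 217 - 2q_X - (q_F) = 0.
Flint's first-order condition: 187 - 2q_F - (q_X) = 0.
Rearranging gives the reaction functions q_X = (217 - q_F)/2 and q_F = (187 - q_X)/2.
Solving the pair: q_X = 247/3, q_F = 157/3.
Total output Q = 247/3 + 157/3 = 404/3.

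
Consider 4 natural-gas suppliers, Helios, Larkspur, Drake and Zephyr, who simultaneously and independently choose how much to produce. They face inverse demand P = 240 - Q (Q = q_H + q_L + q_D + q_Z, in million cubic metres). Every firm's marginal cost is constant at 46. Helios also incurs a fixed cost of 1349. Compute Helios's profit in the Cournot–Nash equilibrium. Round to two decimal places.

Each firm earns π_i = (240 - Q)q_i - 46q_i.
Setting ∂π_i/∂q_i = 0 with rivals' quantities fixed: 194 - 2q_i - Σ_{j≠i} q_j = 0.
With identical firms every q_j equals q_i, so Σ_{j≠i} q_j = 3q_i and 194 = 5q_i, giving q_i = 194/5.
Price P = 240 - 776/5 = 424/5.
Helios's profit: (424/5 - 46)·(194/5) - 1349 = 156.4400.

156.44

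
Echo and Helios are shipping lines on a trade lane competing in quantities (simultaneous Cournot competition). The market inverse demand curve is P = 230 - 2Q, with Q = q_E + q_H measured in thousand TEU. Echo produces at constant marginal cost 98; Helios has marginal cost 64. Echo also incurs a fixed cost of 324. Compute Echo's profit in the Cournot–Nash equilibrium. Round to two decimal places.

Echo's profit: π_E = (230 - 2Q)q_E - (98q_E). Setting ∂π_E/∂q_E = 0: 132 - 4q_E - 2(q_H) = 0.
Helios's profit: π_H = (230 - 2Q)q_H - (64q_H). Setting ∂π_H/∂q_H = 0: 166 - 4q_H - 2(q_E) = 0.
Best responses: q_E = (132 - 2q_H)/4, q_H = (166 - 2q_E)/4.
Substituting one into the other gives q_E = 49/3 and q_H = 100/3.
Price P = 230 - 2·(149/3) = 392/3.
Echo's profit: (392/3 - 98)·(49/3) - 324 = 1886/9.

209.56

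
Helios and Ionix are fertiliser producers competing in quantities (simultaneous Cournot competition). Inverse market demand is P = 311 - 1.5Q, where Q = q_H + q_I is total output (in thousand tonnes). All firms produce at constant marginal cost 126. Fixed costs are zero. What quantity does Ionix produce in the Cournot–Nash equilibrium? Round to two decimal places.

A representative firm's profit is π_i = q_i(311 - 1.5Q) - 126q_i.
Setting ∂π_i/∂q_i = 0 with rivals' quantities fixed: 185 - 3q_i - (3/2)q_j = 0.
By symmetry each firm produces the same amount; substituting q_j = q_i yields q_i = 185/(9/2) = 370/9.

41.11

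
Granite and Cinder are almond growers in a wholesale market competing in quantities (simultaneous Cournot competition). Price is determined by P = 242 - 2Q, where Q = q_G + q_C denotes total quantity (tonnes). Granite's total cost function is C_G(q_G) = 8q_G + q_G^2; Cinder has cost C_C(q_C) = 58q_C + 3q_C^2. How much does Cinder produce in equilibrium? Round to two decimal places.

Granite's profit: π_G = (242 - 2Q)q_G - (8q_G + q_G²). Setting ∂π_G/∂q_G = 0: 234 - 6q_G - 2(q_C) = 0.
Cinder's profit: π_C = (242 - 2Q)q_C - (58q_C + 3q_C²). Setting ∂π_C/∂q_C = 0: 184 - 10q_C - 2(q_G) = 0.
Rearranging gives the reaction functions q_G = (234 - 2q_C)/6 and q_C = (184 - 2q_G)/10.
Solving the pair: q_G = 493/14, q_C = 159/14.

11.36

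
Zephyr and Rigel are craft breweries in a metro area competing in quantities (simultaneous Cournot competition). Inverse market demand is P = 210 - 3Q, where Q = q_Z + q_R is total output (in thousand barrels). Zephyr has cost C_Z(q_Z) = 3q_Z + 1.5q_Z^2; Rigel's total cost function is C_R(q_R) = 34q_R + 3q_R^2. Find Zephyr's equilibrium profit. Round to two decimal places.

1756.63

Zephyr's profit: π_Z = (210 - 3Q)q_Z - (3q_Z + (3/2)q_Z²). Setting ∂π_Z/∂q_Z = 0: 207 - 9q_Z - 3(q_R) = 0.
Rigel's profit: π_R = (210 - 3Q)q_R - (34q_R + 3q_R²). Setting ∂π_R/∂q_R = 0: 176 - 12q_R - 3(q_Z) = 0.
Best responses: q_Z = (207 - 3q_R)/9, q_R = (176 - 3q_Z)/12.
Substituting one into the other gives q_Z = 652/33 and q_R = 107/11.
Price P = 210 - 3·(973/33) = 1337/11.
Zephyr's profit: (1337/11)·(652/33) - 3·(652/33) - (3/2)(652/33)² = 1756.6281.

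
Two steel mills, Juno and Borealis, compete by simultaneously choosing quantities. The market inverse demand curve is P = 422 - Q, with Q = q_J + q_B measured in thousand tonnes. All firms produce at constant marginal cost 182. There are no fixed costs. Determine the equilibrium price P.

262

Each firm earns π_i = (422 - Q)q_i - 182q_i.
First-order condition (treating rivals' output as given): 240 - 2q_i - q_j = 0.
By symmetry each firm produces the same amount; substituting q_j = q_i yields q_i = 240/3 = 80.
Total output Q = 160, so price P = 422 - 160 = 262.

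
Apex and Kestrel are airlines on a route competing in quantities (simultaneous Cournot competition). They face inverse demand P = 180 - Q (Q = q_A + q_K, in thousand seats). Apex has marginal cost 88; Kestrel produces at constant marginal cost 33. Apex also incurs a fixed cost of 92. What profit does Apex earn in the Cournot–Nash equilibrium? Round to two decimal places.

Apex's profit: π_A = (180 - Q)q_A - (88q_A). Setting ∂π_A/∂q_A = 0: 92 - 2q_A - (q_K) = 0.
Kestrel's profit: π_K = (180 - Q)q_K - (33q_K). Setting ∂π_K/∂q_K = 0: 147 - 2q_K - (q_A) = 0.
Best responses: q_A = (92 - q_K)/2, q_K = (147 - q_A)/2.
Solving the pair: q_A = 37/3, q_K = 202/3.
Price P = 180 - 239/3 = 301/3.
Apex's profit: (301/3 - 88)·(37/3) - 92 = 541/9.

60.11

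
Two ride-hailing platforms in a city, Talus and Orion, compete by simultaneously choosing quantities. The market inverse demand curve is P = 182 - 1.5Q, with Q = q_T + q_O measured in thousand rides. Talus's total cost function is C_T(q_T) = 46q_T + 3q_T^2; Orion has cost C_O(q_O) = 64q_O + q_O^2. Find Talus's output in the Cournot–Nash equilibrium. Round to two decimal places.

11.77

Talus's profit: π_T = (182 - 1.5Q)q_T - (46q_T + 3q_T²). Setting ∂π_T/∂q_T = 0: 136 - 9q_T - (3/2)(q_O) = 0.
Orion's first-order condition: 118 - 5q_O - (3/2)(q_T) = 0.
Best responses: q_T = (136 - (3/2)q_O)/9, q_O = (118 - (3/2)q_T)/5.
Solving the pair: q_T = 11.7661, q_O = 1144/57.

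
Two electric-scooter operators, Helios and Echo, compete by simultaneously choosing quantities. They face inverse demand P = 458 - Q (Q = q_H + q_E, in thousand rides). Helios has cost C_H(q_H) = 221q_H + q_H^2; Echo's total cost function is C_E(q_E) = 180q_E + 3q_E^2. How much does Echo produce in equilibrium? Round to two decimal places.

Helios's profit: π_H = (458 - Q)q_H - (221q_H + q_H²). Setting ∂π_H/∂q_H = 0: 237 - 4q_H - (q_E) = 0.
Echo's first-order condition: 278 - 8q_E - (q_H) = 0.
Rearranging gives the reaction functions q_H = (237 - q_E)/4 and q_E = (278 - q_H)/8.
Substituting one into the other gives q_H = 1618/31 and q_E = 875/31.

28.23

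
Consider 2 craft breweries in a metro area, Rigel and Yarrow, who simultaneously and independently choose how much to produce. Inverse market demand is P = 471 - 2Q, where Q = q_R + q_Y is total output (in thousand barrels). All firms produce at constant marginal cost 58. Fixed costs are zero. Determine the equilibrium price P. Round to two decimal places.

A representative firm's profit is π_i = q_i(471 - 2Q) - 58q_i.
Setting ∂π_i/∂q_i = 0 with rivals' quantities fixed: 413 - 4q_i - 2q_j = 0.
With identical firms every q_j equals q_i, so q_j = q_i and 413 = 6q_i, giving q_i = 413/6.
Total output Q = 413/3, so price P = 471 - 2·(413/3) = 587/3.

195.67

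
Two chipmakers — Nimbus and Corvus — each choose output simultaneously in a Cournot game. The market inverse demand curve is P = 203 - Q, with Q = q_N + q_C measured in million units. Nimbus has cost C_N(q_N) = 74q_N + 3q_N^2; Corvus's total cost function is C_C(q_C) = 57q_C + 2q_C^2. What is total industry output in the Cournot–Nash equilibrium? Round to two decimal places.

Nimbus's profit: π_N = (203 - Q)q_N - (74q_N + 3q_N²). Setting ∂π_N/∂q_N = 0: 129 - 8q_N - (q_C) = 0.
Corvus's profit: π_C = (203 - Q)q_C - (57q_C + 2q_C²). Setting ∂π_C/∂q_C = 0: 146 - 6q_C - (q_N) = 0.
Rearranging gives the reaction functions q_N = (129 - q_C)/8 and q_C = (146 - q_N)/6.
Substituting one into the other gives q_N = 628/47 and q_C = 1039/47.
Total output Q = 628/47 + 1039/47 = 1667/47.

35.47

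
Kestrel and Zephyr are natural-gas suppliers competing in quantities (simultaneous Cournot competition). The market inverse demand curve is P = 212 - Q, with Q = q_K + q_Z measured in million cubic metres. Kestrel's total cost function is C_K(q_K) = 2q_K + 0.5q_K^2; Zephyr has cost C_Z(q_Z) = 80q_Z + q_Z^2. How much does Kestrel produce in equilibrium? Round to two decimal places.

Kestrel's profit: π_K = (212 - Q)q_K - (2q_K + (1/2)q_K²). Setting ∂π_K/∂q_K = 0: 210 - 3q_K - (q_Z) = 0.
Zephyr's first-order condition: 132 - 4q_Z - (q_K) = 0.
Best responses: q_K = (210 - q_Z)/3, q_Z = (132 - q_K)/4.
Substituting one into the other gives q_K = 708/11 and q_Z = 186/11.

64.36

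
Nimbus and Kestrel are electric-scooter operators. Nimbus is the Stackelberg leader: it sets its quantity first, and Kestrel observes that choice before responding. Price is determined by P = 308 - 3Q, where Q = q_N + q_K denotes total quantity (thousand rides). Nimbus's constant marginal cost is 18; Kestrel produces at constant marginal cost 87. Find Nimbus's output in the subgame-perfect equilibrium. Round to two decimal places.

Solve by backward induction. Given q_N, the follower Kestrel maximises π_K = (308 - 3q_N - 3q_K)q_K - 87q_K.
Setting the follower's marginal profit to zero, 221 - 3q_N - 6q_K = 0, i.e. q_K = (221 - 3q_N)/6.
The leader anticipates this reaction. Substituting into P = 308 - 3Q gives P = 395/2 - (3/2)q_N, so π_N = (395/2 - (3/2)q_N)q_N - 18q_N.
The leader's first-order condition 359/2 - 3q_N = 0 yields q_N = 359/6.
Then q_K = (221 - 3·(359/6))/6 = 83/12.

59.83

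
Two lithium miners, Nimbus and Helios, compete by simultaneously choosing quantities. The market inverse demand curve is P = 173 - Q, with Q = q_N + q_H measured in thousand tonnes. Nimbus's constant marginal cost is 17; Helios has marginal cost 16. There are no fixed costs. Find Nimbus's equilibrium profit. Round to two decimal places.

Nimbus's profit: π_N = (173 - Q)q_N - (17q_N). Setting ∂π_N/∂q_N = 0: 156 - 2q_N - (q_H) = 0.
Helios's first-order condition: 157 - 2q_H - (q_N) = 0.
Best responses: q_N = (156 - q_H)/2, q_H = (157 - q_N)/2.
Solving the pair: q_N = 155/3, q_H = 158/3.
Price P = 173 - 313/3 = 206/3.
Nimbus's profit: (206/3 - 17)·(155/3) = 2669.4444.

2669.44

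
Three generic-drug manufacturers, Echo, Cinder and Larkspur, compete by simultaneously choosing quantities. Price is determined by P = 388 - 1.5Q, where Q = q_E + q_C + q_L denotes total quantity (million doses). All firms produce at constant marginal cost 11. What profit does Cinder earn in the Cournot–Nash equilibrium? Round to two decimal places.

5922.04

Each firm earns π_i = (388 - 1.5Q)q_i - 11q_i.
First-order condition (treating rivals' output as given): 377 - 3q_i - (3/2)·Σ_{j≠i} q_j = 0.
By symmetry each firm produces the same amount; substituting Σ_{j≠i} q_j = 2q_i yields q_i = 377/6.
Price P = 388 - (3/2)·(377/2) = 421/4.
Cinder's profit: (421/4 - 11)·(377/6) = 5922.0417.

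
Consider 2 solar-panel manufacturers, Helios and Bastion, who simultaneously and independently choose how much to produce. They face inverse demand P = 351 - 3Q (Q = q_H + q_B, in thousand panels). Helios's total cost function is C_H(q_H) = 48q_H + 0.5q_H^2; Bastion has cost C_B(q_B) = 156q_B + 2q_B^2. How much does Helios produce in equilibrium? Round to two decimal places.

Helios's profit: π_H = (351 - 3Q)q_H - (48q_H + (1/2)q_H²). Setting ∂π_H/∂q_H = 0: 303 - 7q_H - 3(q_B) = 0.
Bastion's first-order condition: 195 - 10q_B - 3(q_H) = 0.
Rearranging gives the reaction functions q_H = (303 - 3q_B)/7 and q_B = (195 - 3q_H)/10.
Solving the pair: q_H = 40.0820, q_B = 456/61.

40.08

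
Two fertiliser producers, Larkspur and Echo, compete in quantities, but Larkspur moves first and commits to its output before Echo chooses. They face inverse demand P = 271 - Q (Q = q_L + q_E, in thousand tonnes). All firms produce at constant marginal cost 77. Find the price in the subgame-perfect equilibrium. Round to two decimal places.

125.50

The follower Echo best-responds to any q_L: π_E = (271 - Q)q_E - 77q_E.
∂π_E/∂q_E = 194 - q_L - 2q_E = 0 gives the reaction function q_E = (194 - q_L)/2.
Larkspur substitutes q_E(q_L) into its own profit: π_L = q_L(271 - q_L - (194 - q_L)/2) - 77q_L = (174 - (1/2)q_L)q_L - 77q_L.
Leader FOC: 97 - q_L = 0, so q_L = 97.
Then q_E = (194 - 97)/2 = 97/2.
Total output Q = 291/2, so price P = 271 - 291/2 = 251/2.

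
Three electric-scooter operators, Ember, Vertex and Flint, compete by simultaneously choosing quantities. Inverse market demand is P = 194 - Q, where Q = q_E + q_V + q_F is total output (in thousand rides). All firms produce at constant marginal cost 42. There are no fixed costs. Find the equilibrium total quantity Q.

114

Each firm earns π_i = (194 - Q)q_i - 42q_i.
Setting ∂π_i/∂q_i = 0 with rivals' quantities fixed: 152 - 2q_i - Σ_{j≠i} q_j = 0.
By symmetry each firm produces the same amount; substituting Σ_{j≠i} q_j = 2q_i yields q_i = 152/4 = 38.
Total output Q = 38 + 38 + 38 = 114.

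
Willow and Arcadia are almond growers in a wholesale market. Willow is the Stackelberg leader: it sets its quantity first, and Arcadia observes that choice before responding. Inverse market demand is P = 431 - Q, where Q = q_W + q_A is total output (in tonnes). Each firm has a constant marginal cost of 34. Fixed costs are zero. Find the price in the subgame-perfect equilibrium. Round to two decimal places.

The follower Arcadia best-responds to any q_W: π_A = (431 - Q)q_A - 34q_A.
∂π_A/∂q_A = 397 - q_W - 2q_A = 0 gives the reaction function q_A = (397 - q_W)/2.
Willow substitutes q_A(q_W) into its own profit: π_W = q_W(431 - q_W - (397 - q_W)/2) - 34q_W = (465/2 - (1/2)q_W)q_W - 34q_W.
Maximising: ∂π_W/∂q_W = 397/2 - q_W = 0, giving q_W = 397/2.
Then q_A = (397 - 397/2)/2 = 397/4.
Total output Q = 1191/4, so price P = 431 - 1191/4 = 533/4.

133.25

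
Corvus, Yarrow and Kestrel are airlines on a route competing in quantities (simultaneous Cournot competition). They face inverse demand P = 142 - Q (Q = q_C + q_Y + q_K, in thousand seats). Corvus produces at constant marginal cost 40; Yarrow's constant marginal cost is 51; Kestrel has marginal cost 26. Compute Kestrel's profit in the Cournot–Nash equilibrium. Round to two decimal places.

1501.56

Corvus's profit: π_C = (142 - Q)q_C - (40q_C). Setting ∂π_C/∂q_C = 0: 102 - 2q_C - (q_Y + q_K) = 0.
Yarrow's profit: π_Y = (142 - Q)q_Y - (51q_Y). Setting ∂π_Y/∂q_Y = 0: 91 - 2q_Y - (q_C + q_K) = 0.
Kestrel's first-order condition: 116 - 2q_K - (q_C + q_Y) = 0.
Adding the 3 first-order conditions: 309 − 4Q = 0, so Q = 309/4.
Back-substituting: q_C = (102 − 309/4) = 99/4, q_Y = (91 − 309/4) = 55/4, q_K = (116 − 309/4) = 155/4.
Price P = 142 - 309/4 = 259/4.
Kestrel's profit: (259/4 - 26)·(155/4) = 1501.5625.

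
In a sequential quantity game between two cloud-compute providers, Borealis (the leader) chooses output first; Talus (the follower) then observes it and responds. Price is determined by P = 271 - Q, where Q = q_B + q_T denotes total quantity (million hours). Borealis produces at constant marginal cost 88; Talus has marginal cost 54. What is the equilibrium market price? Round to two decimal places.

125.25

The follower Talus best-responds to any q_B: π_T = (271 - Q)q_T - 54q_T.
Follower FOC: 217 - q_B - 2q_T = 0, so q_T(q_B) = (217 - q_B)/2.
The leader anticipates this reaction. Substituting into P = 271 - Q gives P = 325/2 - (1/2)q_B, so π_B = (325/2 - (1/2)q_B)q_B - 88q_B.
Leader FOC: 149/2 - q_B = 0, so q_B = 149/2.
Then q_T = (217 - 149/2)/2 = 285/4.
Total output Q = 583/4, so price P = 271 - 583/4 = 501/4.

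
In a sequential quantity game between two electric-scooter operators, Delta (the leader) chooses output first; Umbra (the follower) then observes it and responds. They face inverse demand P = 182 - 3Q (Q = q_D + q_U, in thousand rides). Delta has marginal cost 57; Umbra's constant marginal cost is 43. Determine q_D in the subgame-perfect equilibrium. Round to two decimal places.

The follower Umbra best-responds to any q_D: π_U = (182 - 3Q)q_U - 43q_U.
Setting the follower's marginal profit to zero, 139 - 3q_D - 6q_U = 0, i.e. q_U = (139 - 3q_D)/6.
The leader anticipates this reaction. Substituting into P = 182 - 3Q gives P = 225/2 - (3/2)q_D, so π_D = (225/2 - (3/2)q_D)q_D - 57q_D.
Maximising: ∂π_D/∂q_D = 111/2 - 3q_D = 0, giving q_D = 37/2.
Then q_U = (139 - 3·(37/2))/6 = 167/12.

18.50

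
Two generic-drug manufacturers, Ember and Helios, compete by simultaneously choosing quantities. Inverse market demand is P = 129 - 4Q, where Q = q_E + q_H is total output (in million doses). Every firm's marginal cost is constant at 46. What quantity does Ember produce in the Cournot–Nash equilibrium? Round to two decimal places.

6.92

A representative firm's profit is π_i = q_i(129 - 4Q) - 46q_i.
Setting ∂π_i/∂q_i = 0 with rivals' quantities fixed: 83 - 8q_i - 4q_j = 0.
By symmetry each firm produces the same amount; substituting q_j = q_i yields q_i = 83/12.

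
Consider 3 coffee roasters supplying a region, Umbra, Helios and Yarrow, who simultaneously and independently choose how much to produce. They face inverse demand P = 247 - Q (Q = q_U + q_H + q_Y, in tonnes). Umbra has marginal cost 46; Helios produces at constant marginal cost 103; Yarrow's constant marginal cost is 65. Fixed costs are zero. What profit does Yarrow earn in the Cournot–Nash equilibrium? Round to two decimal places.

Umbra's profit: π_U = (247 - Q)q_U - (46q_U). Setting ∂π_U/∂q_U = 0: 201 - 2q_U - (q_H + q_Y) = 0.
Helios's first-order condition: 144 - 2q_H - (q_U + q_Y) = 0.
Yarrow's first-order condition: 182 - 2q_Y - (q_U + q_H) = 0.
Adding the 3 first-order conditions: 527 − 4Q = 0, so Q = 527/4.
Back-substituting: q_U = (201 − 527/4) = 277/4, q_H = (144 − 527/4) = 49/4, q_Y = (182 − 527/4) = 201/4.
Price P = 247 - 527/4 = 461/4.
Yarrow's profit: (461/4 - 65)·(201/4) = 2525.0625.

2525.06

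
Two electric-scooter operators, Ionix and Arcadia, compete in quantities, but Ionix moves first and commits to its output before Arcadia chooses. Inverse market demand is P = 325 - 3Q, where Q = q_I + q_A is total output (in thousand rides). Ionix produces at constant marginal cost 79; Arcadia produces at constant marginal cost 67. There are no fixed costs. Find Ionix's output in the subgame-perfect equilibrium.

The follower Arcadia best-responds to any q_I: π_A = (325 - 3Q)q_A - 67q_A.
Setting the follower's marginal profit to zero, 258 - 3q_I - 6q_A = 0, i.e. q_A = (258 - 3q_I)/6.
Ionix substitutes q_A(q_I) into its own profit: π_I = q_I(325 - 3q_I - (258 - 3q_I)/2) - 79q_I = (196 - (3/2)q_I)q_I - 79q_I.
Maximising: ∂π_I/∂q_I = 117 - 3q_I = 0, giving q_I = 39.
Then q_A = (258 - 3·39)/6 = 47/2.

39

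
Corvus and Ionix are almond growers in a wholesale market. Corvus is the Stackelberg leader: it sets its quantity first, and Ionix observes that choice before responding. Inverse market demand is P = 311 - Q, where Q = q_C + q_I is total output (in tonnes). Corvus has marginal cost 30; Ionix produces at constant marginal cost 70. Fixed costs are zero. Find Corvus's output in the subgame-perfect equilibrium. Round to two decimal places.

160.50

Solve by backward induction. Given q_C, the follower Ionix maximises π_I = (311 - q_C - q_I)q_I - 70q_I.
Setting the follower's marginal profit to zero, 241 - q_C - 2q_I = 0, i.e. q_I = (241 - q_C)/2.
Corvus substitutes q_I(q_C) into its own profit: π_C = q_C(311 - q_C - (241 - q_C)/2) - 30q_C = (381/2 - (1/2)q_C)q_C - 30q_C.
Maximising: ∂π_C/∂q_C = 321/2 - q_C = 0, giving q_C = 321/2.
Then q_I = (241 - 321/2)/2 = 161/4.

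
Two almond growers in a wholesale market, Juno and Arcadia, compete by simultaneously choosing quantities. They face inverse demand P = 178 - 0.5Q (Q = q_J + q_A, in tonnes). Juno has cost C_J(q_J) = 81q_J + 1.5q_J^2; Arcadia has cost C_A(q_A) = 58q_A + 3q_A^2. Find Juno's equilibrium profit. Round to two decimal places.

995.14

Juno's profit: π_J = (178 - 0.5Q)q_J - (81q_J + (3/2)q_J²). Setting ∂π_J/∂q_J = 0: 97 - 4q_J - (1/2)(q_A) = 0.
Arcadia's profit: π_A = (178 - 0.5Q)q_A - (58q_A + 3q_A²). Setting ∂π_A/∂q_A = 0: 120 - 7q_A - (1/2)(q_J) = 0.
Best responses: q_J = (97 - (1/2)q_A)/4, q_A = (120 - (1/2)q_J)/7.
Substituting one into the other gives q_J = 22.3063 and q_A = 1726/111.
Price P = 178 - (1/2)·37.8559 = 159.0721.
Juno's profit: 159.0721·22.3063 - 81·22.3063 - (3/2)·22.3063² = 995.1426.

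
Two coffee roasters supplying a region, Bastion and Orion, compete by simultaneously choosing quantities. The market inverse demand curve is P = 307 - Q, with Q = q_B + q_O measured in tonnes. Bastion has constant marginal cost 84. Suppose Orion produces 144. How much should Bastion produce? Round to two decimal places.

With the rival's output fixed at 144, Bastion's profit is π_B = (307 - 144 - q_B)q_B - (84q_B) = (163 - q_B)q_B - (84q_B).
∂π_B/∂q_B = 79 - 2q_B = 0, so q_B = 79/2.

39.50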